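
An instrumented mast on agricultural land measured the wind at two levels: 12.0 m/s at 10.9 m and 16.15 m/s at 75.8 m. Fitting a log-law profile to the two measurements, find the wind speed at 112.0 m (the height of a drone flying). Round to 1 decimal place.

Log law: V ∝ ln(z/z₀). From the pair, with r = V₁/V₂ = 0.74303,
ln z₀ = (ln z₁ − r·ln z₂)/(1 − r) = (2.3888 − 0.74303×4.3281)/0.25697 = -3.2190 → z₀ = 0.04000 m
V₃ = V₁ · ln(z₃/z₀)/ln(z₁/z₀) = 12.0 × 7.9375/5.6077 = 16.9854 m/s

17.0 m/s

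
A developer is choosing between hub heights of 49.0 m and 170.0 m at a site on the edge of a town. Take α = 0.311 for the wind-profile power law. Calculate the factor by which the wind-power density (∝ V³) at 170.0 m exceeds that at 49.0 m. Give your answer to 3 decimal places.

Speed ratio: V_B/V_A = (z_B/z_A)^α = (170.0/49.0)^0.311 = (3.4694)^0.311 = 1.47238
Power-density ratio: P_B/P_A = (V_B/V_A)³ = (1.47238)³ = 3.19195

3.192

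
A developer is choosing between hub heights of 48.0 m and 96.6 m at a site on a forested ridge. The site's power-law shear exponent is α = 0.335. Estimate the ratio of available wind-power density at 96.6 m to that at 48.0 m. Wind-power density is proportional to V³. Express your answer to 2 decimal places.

2.02

Speed ratio: V_B/V_A = (z_B/z_A)^α = (96.6/48.0)^0.335 = (2.0125)^0.335 = 1.26401
Power-density ratio: P_B/P_A = (V_B/V_A)³ = (1.26401)³ = 2.01955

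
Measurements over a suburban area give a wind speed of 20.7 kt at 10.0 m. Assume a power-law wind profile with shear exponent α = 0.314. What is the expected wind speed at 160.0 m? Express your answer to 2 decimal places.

49.44 kt

Power-law profile: V₂ = V₁ · (z₂/z₁)^α
V₂ = 20.7 × (160.0/10.0)^0.314 = 20.7 × (16.0000)^0.314
    = 20.7 × 2.3883 = 49.4384 kt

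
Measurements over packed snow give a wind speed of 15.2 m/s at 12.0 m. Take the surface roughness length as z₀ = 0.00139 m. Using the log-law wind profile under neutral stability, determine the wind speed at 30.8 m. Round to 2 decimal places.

16.78 m/s

Log law: V(z) ∝ ln(z/z₀), so V₂/V₁ = ln(z₂/z₀) / ln(z₁/z₀).
ln(30.8/0.00139) = 10.0060, ln(12.0/0.00139) = 9.0634
V₂ = 15.2 × 10.0060/9.0634 = 15.2 × 1.1040 = 16.7808 m/s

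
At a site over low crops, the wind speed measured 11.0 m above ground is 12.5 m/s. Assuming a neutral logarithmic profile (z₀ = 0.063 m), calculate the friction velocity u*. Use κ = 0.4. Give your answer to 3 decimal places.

Log law: V(z) = (u*/κ) · ln(z/z₀) ⇒ u* = κ · V / ln(z/z₀)
u* = 0.4 × 12.5 / ln(11.0/0.063) = 0.4 × 12.5 / 5.1625
   = 5.0000 / 5.1625 = 0.9685 m/s

u* ≈ 0.969 m/s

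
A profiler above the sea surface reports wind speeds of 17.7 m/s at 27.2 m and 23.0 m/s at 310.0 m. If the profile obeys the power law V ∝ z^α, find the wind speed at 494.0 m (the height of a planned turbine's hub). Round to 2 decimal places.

24.18 m/s

First find α: α = ln(V₂/V₁)/ln(z₂/z₁) = ln(23.0/17.7)/ln(310.0/27.2) = 0.26193/2.43336 = 0.1076
Extrapolate from 310.0 m to 494.0 m: V₃ = 23.0 × (494.0/310.0)^0.1076 = 23.0 × 1.0514 = 24.1830 m/s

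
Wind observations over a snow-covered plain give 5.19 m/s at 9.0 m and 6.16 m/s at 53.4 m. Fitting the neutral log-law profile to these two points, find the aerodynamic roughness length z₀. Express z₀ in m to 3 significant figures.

Log law: V(z) ∝ ln(z/z₀). With r = V₁/V₂ = 5.19/6.16 = 0.84253,
r · ln(z₂/z₀) = ln(z₁/z₀) ⇒ ln z₀ = (ln z₁ − r·ln z₂)/(1 − r)
ln z₀ = (2.19722 − 0.84253×3.97781) / 0.15747 = -7.3298
z₀ = exp(-7.3298) = 0.0006557 m

z₀ ≈ 0.000656 m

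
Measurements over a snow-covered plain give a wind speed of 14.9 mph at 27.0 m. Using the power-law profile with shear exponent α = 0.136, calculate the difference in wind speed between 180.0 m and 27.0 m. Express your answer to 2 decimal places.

4.39 mph

Power law: V₂ = V₁ · (z₂/z₁)^α = 14.9 × (6.6667)^0.136 = 19.2858 mph
ΔV = 19.2858 − 14.9 = 4.3858 mph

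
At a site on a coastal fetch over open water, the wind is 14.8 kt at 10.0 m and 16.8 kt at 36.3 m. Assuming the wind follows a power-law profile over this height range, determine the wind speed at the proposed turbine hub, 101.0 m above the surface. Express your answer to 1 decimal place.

First find α: α = ln(V₂/V₁)/ln(z₂/z₁) = ln(16.8/14.8)/ln(36.3/10.0) = 0.12675/1.28923 = 0.0983
Extrapolate from 36.3 m to 101.0 m: V₃ = 16.8 × (101.0/36.3)^0.0983 = 16.8 × 1.1058 = 18.5781 kt

18.6 kt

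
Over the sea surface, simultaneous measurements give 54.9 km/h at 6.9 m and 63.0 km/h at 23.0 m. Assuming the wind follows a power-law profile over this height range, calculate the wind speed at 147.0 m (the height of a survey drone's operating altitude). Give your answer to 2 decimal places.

77.88 km/h

First find α: α = ln(V₂/V₁)/ln(z₂/z₁) = ln(63.0/54.9)/ln(23.0/6.9) = 0.13762/1.20397 = 0.1143
Extrapolate from 23.0 m to 147.0 m: V₃ = 63.0 × (147.0/23.0)^0.1143 = 63.0 × 1.2362 = 77.8797 km/h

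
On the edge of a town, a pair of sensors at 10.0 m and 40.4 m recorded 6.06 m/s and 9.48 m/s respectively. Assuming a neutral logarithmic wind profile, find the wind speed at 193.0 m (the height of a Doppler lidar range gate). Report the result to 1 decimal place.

Log law: V ∝ ln(z/z₀). From the pair, with r = V₁/V₂ = 0.63924,
ln z₀ = (ln z₁ − r·ln z₂)/(1 − r) = (2.3026 − 0.63924×3.6988)/0.36076 = -0.1715 → z₀ = 0.8424 m
V₃ = V₁ · ln(z₃/z₀)/ln(z₁/z₀) = 6.06 × 5.4342/2.4740 = 13.3106 m/s

13.3 m/s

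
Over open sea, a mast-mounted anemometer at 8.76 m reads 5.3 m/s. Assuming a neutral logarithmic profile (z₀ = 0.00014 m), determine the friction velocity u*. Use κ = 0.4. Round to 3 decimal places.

u* ≈ 0.192 m/s

Log law: V(z) = (u*/κ) · ln(z/z₀) ⇒ u* = κ · V / ln(z/z₀)
u* = 0.4 × 5.3 / ln(8.76/0.00014) = 0.4 × 5.3 / 11.0441
   = 2.1200 / 11.0441 = 0.1920 m/s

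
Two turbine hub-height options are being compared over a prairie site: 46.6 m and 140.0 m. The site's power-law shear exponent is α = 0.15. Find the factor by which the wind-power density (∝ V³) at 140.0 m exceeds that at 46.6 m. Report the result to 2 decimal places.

1.64

Speed ratio: V_B/V_A = (z_B/z_A)^α = (140.0/46.6)^0.15 = (3.0043)^0.15 = 1.17940
Power-density ratio: P_B/P_A = (V_B/V_A)³ = (1.17940)³ = 1.64053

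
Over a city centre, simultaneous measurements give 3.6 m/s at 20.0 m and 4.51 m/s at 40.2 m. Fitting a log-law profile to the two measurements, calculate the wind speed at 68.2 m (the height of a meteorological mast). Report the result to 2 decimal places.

Log law: V ∝ ln(z/z₀). From the pair, with r = V₁/V₂ = 0.79823,
ln z₀ = (ln z₁ − r·ln z₂)/(1 − r) = (2.9957 − 0.79823×3.6939)/0.20177 = 0.2339 → z₀ = 1.263 m
V₃ = V₁ · ln(z₃/z₀)/ln(z₁/z₀) = 3.6 × 3.9886/2.7619 = 5.1990 m/s

5.20 m/s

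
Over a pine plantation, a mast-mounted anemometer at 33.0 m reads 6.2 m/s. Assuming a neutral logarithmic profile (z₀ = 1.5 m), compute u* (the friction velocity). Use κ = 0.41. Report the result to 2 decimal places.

u* ≈ 0.82 m/s

Log law: V(z) = (u*/κ) · ln(z/z₀) ⇒ u* = κ · V / ln(z/z₀)
u* = 0.41 × 6.2 / ln(33.0/1.5) = 0.41 × 6.2 / 3.0910
   = 2.5420 / 3.0910 = 0.8224 m/s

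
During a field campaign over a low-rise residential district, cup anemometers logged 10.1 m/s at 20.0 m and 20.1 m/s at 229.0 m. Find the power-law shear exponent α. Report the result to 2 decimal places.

Power law: V₂/V₁ = (z₂/z₁)^α ⇒ α = ln(V₂/V₁) / ln(z₂/z₁)
α = ln(20.1/10.1) / ln(229.0/20.0) = ln(1.9901) / ln(11.4500)
  = 0.68818 / 2.43799 = 0.28228

α ≈ 0.28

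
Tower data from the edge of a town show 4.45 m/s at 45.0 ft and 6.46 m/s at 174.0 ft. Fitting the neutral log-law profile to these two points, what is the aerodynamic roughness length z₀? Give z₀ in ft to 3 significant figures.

Log law: V(z) ∝ ln(z/z₀). With r = V₁/V₂ = 4.45/6.46 = 0.68885,
r · ln(z₂/z₀) = ln(z₁/z₀) ⇒ ln z₀ = (ln z₁ − r·ln z₂)/(1 − r)
ln z₀ = (3.80666 − 0.68885×5.15906) / 0.31115 = 0.8126
z₀ = exp(0.8126) = 2.254 ft

z₀ ≈ 2.25 ft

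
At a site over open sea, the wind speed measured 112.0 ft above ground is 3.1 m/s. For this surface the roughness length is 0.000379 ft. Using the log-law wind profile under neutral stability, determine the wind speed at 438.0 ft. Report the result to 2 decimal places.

Log law: V(z) ∝ ln(z/z₀), so V₂/V₁ = ln(z₂/z₀) / ln(z₁/z₀).
ln(438.0/0.000379) = 13.9602, ln(112.0/0.000379) = 12.5965
V₂ = 3.1 × 13.9602/12.5965 = 3.1 × 1.1083 = 3.4356 m/s

3.44 m/s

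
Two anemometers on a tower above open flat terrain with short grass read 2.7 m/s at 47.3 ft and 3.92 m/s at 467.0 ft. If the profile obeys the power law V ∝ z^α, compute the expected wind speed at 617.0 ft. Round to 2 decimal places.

First find α: α = ln(V₂/V₁)/ln(z₂/z₁) = ln(3.92/2.7)/ln(467.0/47.3) = 0.37284/2.28982 = 0.1628
Extrapolate from 467.0 ft to 617.0 ft: V₃ = 3.92 × (617.0/467.0)^0.1628 = 3.92 × 1.0464 = 4.1019 m/s

4.10 m/s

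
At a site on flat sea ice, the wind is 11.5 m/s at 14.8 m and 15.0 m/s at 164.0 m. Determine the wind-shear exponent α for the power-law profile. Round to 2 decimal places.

α ≈ 0.11

Power law: V₂/V₁ = (z₂/z₁)^α ⇒ α = ln(V₂/V₁) / ln(z₂/z₁)
α = ln(15.0/11.5) / ln(164.0/14.8) = ln(1.3043) / ln(11.0811)
  = 0.26570 / 2.40524 = 0.11047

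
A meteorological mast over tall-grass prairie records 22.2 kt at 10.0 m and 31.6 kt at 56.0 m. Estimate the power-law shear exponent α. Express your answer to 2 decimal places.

α ≈ 0.20

Power law: V₂/V₁ = (z₂/z₁)^α ⇒ α = ln(V₂/V₁) / ln(z₂/z₁)
α = ln(31.6/22.2) / ln(56.0/10.0) = ln(1.4234) / ln(5.6000)
  = 0.35306 / 1.72277 = 0.20494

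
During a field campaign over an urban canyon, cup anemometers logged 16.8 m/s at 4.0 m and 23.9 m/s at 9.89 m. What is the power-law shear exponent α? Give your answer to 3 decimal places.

Power law: V₂/V₁ = (z₂/z₁)^α ⇒ α = ln(V₂/V₁) / ln(z₂/z₁)
α = ln(23.9/16.8) / ln(9.89/4.0) = ln(1.4226) / ln(2.4725)
  = 0.35250 / 0.90523 = 0.38940

α ≈ 0.389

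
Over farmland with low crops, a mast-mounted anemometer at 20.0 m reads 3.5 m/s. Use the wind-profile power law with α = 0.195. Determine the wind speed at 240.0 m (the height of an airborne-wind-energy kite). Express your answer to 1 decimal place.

Power-law profile: V₂ = V₁ · (z₂/z₁)^α
V₂ = 3.5 × (240.0/20.0)^0.195 = 3.5 × (12.0000)^0.195
    = 3.5 × 1.6235 = 5.6821 m/s

5.7 m/s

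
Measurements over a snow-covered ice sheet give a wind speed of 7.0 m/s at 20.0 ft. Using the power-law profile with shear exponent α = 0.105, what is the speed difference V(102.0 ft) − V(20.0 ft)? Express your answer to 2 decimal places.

Power law: V₂ = V₁ · (z₂/z₁)^α = 7.0 × (5.1000)^0.105 = 8.3060 m/s
ΔV = 8.3060 − 7.0 = 1.3060 m/s

1.31 m/s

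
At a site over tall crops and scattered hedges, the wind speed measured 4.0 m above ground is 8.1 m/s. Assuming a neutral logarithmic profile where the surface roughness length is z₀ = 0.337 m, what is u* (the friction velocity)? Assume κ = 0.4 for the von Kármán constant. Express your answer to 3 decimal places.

Log law: V(z) = (u*/κ) · ln(z/z₀) ⇒ u* = κ · V / ln(z/z₀)
u* = 0.4 × 8.1 / ln(4.0/0.337) = 0.4 × 8.1 / 2.4740
   = 3.2400 / 2.4740 = 1.3096 m/s

u* ≈ 1.310 m/s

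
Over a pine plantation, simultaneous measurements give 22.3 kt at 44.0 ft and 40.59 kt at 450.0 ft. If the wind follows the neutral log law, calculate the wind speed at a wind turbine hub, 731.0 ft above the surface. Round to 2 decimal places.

Log law: V ∝ ln(z/z₀). From the pair, with r = V₁/V₂ = 0.54940,
ln z₀ = (ln z₁ − r·ln z₂)/(1 − r) = (3.7842 − 0.54940×6.1092)/0.45060 = 0.9494 → z₀ = 2.584 ft
V₃ = V₁ · ln(z₃/z₀)/ln(z₁/z₀) = 22.3 × 5.6450/2.8348 = 44.4065 kt

44.41 kt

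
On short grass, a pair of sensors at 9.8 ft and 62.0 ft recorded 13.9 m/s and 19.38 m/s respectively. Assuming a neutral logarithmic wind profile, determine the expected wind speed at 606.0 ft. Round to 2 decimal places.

26.15 m/s

Log law: V ∝ ln(z/z₀). From the pair, with r = V₁/V₂ = 0.71723,
ln z₀ = (ln z₁ − r·ln z₂)/(1 − r) = (2.2824 − 0.71723×4.1271)/0.28277 = -2.3968 → z₀ = 0.09101 ft
V₃ = V₁ · ln(z₃/z₀)/ln(z₁/z₀) = 13.9 × 8.8037/4.6792 = 26.1522 m/s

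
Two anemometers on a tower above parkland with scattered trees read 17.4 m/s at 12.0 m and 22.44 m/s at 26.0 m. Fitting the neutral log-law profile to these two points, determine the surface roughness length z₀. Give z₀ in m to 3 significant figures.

Log law: V(z) ∝ ln(z/z₀). With r = V₁/V₂ = 17.4/22.44 = 0.77540,
r · ln(z₂/z₀) = ln(z₁/z₀) ⇒ ln z₀ = (ln z₁ − r·ln z₂)/(1 − r)
ln z₀ = (2.48491 − 0.77540×3.25810) / 0.22460 = -0.1844
z₀ = exp(-0.1844) = 0.8316 m

z₀ ≈ 0.832 m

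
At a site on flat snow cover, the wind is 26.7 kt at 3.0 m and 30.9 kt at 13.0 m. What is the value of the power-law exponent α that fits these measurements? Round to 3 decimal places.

α ≈ 0.100

Power law: V₂/V₁ = (z₂/z₁)^α ⇒ α = ln(V₂/V₁) / ln(z₂/z₁)
α = ln(30.9/26.7) / ln(13.0/3.0) = ln(1.1573) / ln(4.3333)
  = 0.14609 / 1.46634 = 0.09963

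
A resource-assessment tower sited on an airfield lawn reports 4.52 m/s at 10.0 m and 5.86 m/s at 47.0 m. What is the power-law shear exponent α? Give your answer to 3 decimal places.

Power law: V₂/V₁ = (z₂/z₁)^α ⇒ α = ln(V₂/V₁) / ln(z₂/z₁)
α = ln(5.86/4.52) / ln(47.0/10.0) = ln(1.2965) / ln(4.7000)
  = 0.25964 / 1.54756 = 0.16777

α ≈ 0.168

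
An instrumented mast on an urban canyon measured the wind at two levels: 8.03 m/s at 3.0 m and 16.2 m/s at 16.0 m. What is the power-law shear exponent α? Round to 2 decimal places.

Power law: V₂/V₁ = (z₂/z₁)^α ⇒ α = ln(V₂/V₁) / ln(z₂/z₁)
α = ln(16.2/8.03) / ln(16.0/3.0) = ln(2.0174) / ln(5.3333)
  = 0.70183 / 1.67398 = 0.41926

α ≈ 0.42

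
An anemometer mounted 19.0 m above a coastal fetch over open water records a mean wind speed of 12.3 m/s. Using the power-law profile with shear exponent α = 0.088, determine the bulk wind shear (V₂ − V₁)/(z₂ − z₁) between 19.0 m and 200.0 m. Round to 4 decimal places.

0.0156 m/s/m

Power law: V₂ = V₁ · (z₂/z₁)^α = 12.3 × (10.5263)^0.088 = 15.1309 m/s
ΔV/Δz = (15.1309 − 12.3)/(200.0 − 19.0) = 2.8309/181.0000 = 0.01564 m/s/m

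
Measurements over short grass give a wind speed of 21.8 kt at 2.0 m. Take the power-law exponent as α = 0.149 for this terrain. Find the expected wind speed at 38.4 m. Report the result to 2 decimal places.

33.86 kt

Power-law profile: V₂ = V₁ · (z₂/z₁)^α
V₂ = 21.8 × (38.4/2.0)^0.149 = 21.8 × (19.2000)^0.149
    = 21.8 × 1.5531 = 33.8586 kt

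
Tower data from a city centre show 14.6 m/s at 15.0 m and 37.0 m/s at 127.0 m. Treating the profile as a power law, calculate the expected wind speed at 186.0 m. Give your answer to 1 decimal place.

43.7 m/s

First find α: α = ln(V₂/V₁)/ln(z₂/z₁) = ln(37.0/14.6)/ln(127.0/15.0) = 0.92990/2.13614 = 0.4353
Extrapolate from 127.0 m to 186.0 m: V₃ = 37.0 × (186.0/127.0)^0.4353 = 37.0 × 1.1807 = 43.6855 m/s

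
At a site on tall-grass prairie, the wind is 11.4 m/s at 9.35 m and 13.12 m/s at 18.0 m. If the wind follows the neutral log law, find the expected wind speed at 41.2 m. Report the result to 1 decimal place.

15.3 m/s

Log law: V ∝ ln(z/z₀). From the pair, with r = V₁/V₂ = 0.86890,
ln z₀ = (ln z₁ − r·ln z₂)/(1 − r) = (2.2354 − 0.86890×2.8904)/0.13110 = -2.1059 → z₀ = 0.1217 m
V₃ = V₁ · ln(z₃/z₀)/ln(z₁/z₀) = 11.4 × 5.8243/4.3412 = 15.2945 m/s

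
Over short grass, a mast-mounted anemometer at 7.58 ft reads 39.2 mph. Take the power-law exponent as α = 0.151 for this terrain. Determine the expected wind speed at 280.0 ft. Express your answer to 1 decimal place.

67.6 mph

Power-law profile: V₂ = V₁ · (z₂/z₁)^α
V₂ = 39.2 × (280.0/7.58)^0.151 = 39.2 × (36.9393)^0.151
    = 39.2 × 1.7246 = 67.6047 mph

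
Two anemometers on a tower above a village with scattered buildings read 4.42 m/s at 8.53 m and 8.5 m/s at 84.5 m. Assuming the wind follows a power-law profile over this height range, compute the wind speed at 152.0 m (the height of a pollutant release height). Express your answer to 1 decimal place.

First find α: α = ln(V₂/V₁)/ln(z₂/z₁) = ln(8.5/4.42)/ln(84.5/8.53) = 0.65393/2.29316 = 0.2852
Extrapolate from 84.5 m to 152.0 m: V₃ = 8.5 × (152.0/84.5)^0.2852 = 8.5 × 1.1823 = 10.0492 m/s

10.0 m/s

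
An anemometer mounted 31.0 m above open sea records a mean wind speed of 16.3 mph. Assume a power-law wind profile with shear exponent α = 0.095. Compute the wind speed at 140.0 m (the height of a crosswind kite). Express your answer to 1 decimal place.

Power-law profile: V₂ = V₁ · (z₂/z₁)^α
V₂ = 16.3 × (140.0/31.0)^0.095 = 16.3 × (4.5161)^0.095
    = 16.3 × 1.1540 = 18.8101 mph

18.8 mph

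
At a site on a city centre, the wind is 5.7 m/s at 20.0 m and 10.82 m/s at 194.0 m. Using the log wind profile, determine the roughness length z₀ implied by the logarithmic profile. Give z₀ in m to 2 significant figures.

z₀ ≈ 1.6 m

Log law: V(z) ∝ ln(z/z₀). With r = V₁/V₂ = 5.7/10.82 = 0.52680,
r · ln(z₂/z₀) = ln(z₁/z₀) ⇒ ln z₀ = (ln z₁ − r·ln z₂)/(1 − r)
ln z₀ = (2.99573 − 0.52680×5.26786) / 0.47320 = 0.4662
z₀ = exp(0.4662) = 1.594 m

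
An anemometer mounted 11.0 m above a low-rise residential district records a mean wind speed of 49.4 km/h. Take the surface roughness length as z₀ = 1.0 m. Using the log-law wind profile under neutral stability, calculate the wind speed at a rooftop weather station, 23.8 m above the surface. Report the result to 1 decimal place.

Log law: V(z) ∝ ln(z/z₀), so V₂/V₁ = ln(z₂/z₀) / ln(z₁/z₀).
ln(23.8/1.0) = 3.1697, ln(11.0/1.0) = 2.3979
V₂ = 49.4 × 3.1697/2.3979 = 49.4 × 1.3219 = 65.3000 km/h

65.3 km/h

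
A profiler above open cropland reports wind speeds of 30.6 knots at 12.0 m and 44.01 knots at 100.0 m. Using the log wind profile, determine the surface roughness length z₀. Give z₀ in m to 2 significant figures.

Log law: V(z) ∝ ln(z/z₀). With r = V₁/V₂ = 30.6/44.01 = 0.69530,
r · ln(z₂/z₀) = ln(z₁/z₀) ⇒ ln z₀ = (ln z₁ − r·ln z₂)/(1 − r)
ln z₀ = (2.48491 − 0.69530×4.60517) / 0.30470 = -2.3533
z₀ = exp(-2.3533) = 0.09506 m

z₀ ≈ 0.095 m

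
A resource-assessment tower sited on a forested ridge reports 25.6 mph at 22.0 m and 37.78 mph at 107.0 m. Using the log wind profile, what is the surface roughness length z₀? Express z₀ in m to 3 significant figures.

Log law: V(z) ∝ ln(z/z₀). With r = V₁/V₂ = 25.6/37.78 = 0.67761,
r · ln(z₂/z₀) = ln(z₁/z₀) ⇒ ln z₀ = (ln z₁ − r·ln z₂)/(1 − r)
ln z₀ = (3.09104 − 0.67761×4.67283) / 0.32239 = -0.2336
z₀ = exp(-0.2336) = 0.7917 m

z₀ ≈ 0.792 m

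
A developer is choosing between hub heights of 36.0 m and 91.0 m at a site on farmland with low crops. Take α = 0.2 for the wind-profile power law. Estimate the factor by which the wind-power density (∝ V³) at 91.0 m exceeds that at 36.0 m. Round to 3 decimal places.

Speed ratio: V_B/V_A = (z_B/z_A)^α = (91.0/36.0)^0.2 = (2.5278)^0.2 = 1.20378
Power-density ratio: P_B/P_A = (V_B/V_A)³ = (1.20378)³ = 1.74439

1.744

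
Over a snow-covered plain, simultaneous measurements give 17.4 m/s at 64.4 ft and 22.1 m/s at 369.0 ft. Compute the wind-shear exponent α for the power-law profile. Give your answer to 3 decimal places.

α ≈ 0.137

Power law: V₂/V₁ = (z₂/z₁)^α ⇒ α = ln(V₂/V₁) / ln(z₂/z₁)
α = ln(22.1/17.4) / ln(369.0/64.4) = ln(1.2701) / ln(5.7298)
  = 0.23911 / 1.74568 = 0.13697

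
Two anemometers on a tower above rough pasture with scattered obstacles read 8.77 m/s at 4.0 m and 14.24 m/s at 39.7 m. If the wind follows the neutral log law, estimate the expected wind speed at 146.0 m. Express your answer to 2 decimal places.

Log law: V ∝ ln(z/z₀). From the pair, with r = V₁/V₂ = 0.61587,
ln z₀ = (ln z₁ − r·ln z₂)/(1 − r) = (1.3863 − 0.61587×3.6814)/0.38413 = -2.2933 → z₀ = 0.1009 m
V₃ = V₁ · ln(z₃/z₀)/ln(z₁/z₀) = 8.77 × 7.2770/3.6796 = 17.3438 m/s

17.34 m/s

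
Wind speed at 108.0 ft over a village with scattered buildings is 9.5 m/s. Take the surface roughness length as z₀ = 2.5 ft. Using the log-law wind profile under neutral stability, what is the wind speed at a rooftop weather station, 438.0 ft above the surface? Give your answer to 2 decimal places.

Log law: V(z) ∝ ln(z/z₀), so V₂/V₁ = ln(z₂/z₀) / ln(z₁/z₀).
ln(438.0/2.5) = 5.1659, ln(108.0/2.5) = 3.7658
V₂ = 9.5 × 5.1659/3.7658 = 9.5 × 1.3718 = 13.0320 m/s

13.03 m/s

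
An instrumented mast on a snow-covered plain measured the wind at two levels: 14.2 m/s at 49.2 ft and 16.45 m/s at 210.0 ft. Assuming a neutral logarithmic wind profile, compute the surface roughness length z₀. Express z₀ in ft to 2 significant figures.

Log law: V(z) ∝ ln(z/z₀). With r = V₁/V₂ = 14.2/16.45 = 0.86322,
r · ln(z₂/z₀) = ln(z₁/z₀) ⇒ ln z₀ = (ln z₁ − r·ln z₂)/(1 − r)
ln z₀ = (3.89589 − 0.86322×5.34711) / 0.13678 = -5.2629
z₀ = exp(-5.2629) = 0.005180 ft

z₀ ≈ 0.0052 ft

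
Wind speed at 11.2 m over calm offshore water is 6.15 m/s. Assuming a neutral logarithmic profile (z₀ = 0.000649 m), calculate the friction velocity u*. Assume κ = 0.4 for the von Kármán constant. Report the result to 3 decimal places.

u* ≈ 0.252 m/s

Log law: V(z) = (u*/κ) · ln(z/z₀) ⇒ u* = κ · V / ln(z/z₀)
u* = 0.4 × 6.15 / ln(11.2/0.000649) = 0.4 × 6.15 / 9.7560
   = 2.4600 / 9.7560 = 0.2522 m/s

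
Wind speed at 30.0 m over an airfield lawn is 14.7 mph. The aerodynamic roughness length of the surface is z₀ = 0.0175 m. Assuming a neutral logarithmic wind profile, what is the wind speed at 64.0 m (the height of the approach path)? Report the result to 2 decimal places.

16.20 mph

Log law: V(z) ∝ ln(z/z₀), so V₂/V₁ = ln(z₂/z₀) / ln(z₁/z₀).
ln(64.0/0.0175) = 8.2044, ln(30.0/0.0175) = 7.4468
V₂ = 14.7 × 8.2044/7.4468 = 14.7 × 1.1017 = 16.1957 mph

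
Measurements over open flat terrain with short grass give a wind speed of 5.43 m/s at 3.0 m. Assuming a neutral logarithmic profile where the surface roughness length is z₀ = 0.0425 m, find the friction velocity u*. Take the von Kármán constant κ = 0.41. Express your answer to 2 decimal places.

Log law: V(z) = (u*/κ) · ln(z/z₀) ⇒ u* = κ · V / ln(z/z₀)
u* = 0.41 × 5.43 / ln(3.0/0.0425) = 0.41 × 5.43 / 4.2569
   = 2.2263 / 4.2569 = 0.5230 m/s

u* ≈ 0.52 m/s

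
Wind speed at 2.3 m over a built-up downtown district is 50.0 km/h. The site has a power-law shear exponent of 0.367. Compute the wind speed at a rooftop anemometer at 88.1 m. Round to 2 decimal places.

Power-law profile: V₂ = V₁ · (z₂/z₁)^α
V₂ = 50.0 × (88.1/2.3)^0.367 = 50.0 × (38.3043)^0.367
    = 50.0 × 3.8111 = 190.5557 km/h

190.56 km/h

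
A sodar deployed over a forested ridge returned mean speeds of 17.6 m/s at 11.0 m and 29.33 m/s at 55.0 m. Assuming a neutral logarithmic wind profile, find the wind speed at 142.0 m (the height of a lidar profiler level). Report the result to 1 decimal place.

36.2 m/s

Log law: V ∝ ln(z/z₀). From the pair, with r = V₁/V₂ = 0.60007,
ln z₀ = (ln z₁ − r·ln z₂)/(1 − r) = (2.3979 − 0.60007×4.0073)/0.39993 = -0.0169 → z₀ = 0.9832 m
V₃ = V₁ · ln(z₃/z₀)/ln(z₁/z₀) = 17.6 × 4.9728/2.4148 = 36.2429 m/s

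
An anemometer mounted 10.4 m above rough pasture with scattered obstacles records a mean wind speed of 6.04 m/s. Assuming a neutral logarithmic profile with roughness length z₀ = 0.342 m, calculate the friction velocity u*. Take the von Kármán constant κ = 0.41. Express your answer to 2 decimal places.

u* ≈ 0.73 m/s

Log law: V(z) = (u*/κ) · ln(z/z₀) ⇒ u* = κ · V / ln(z/z₀)
u* = 0.41 × 6.04 / ln(10.4/0.342) = 0.41 × 6.04 / 3.4148
   = 2.4764 / 3.4148 = 0.7252 m/s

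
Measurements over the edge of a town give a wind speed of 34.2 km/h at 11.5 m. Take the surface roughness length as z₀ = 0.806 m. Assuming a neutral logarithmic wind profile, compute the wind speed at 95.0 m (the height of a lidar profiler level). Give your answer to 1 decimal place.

Log law: V(z) ∝ ln(z/z₀), so V₂/V₁ = ln(z₂/z₀) / ln(z₁/z₀).
ln(95.0/0.806) = 4.7695, ln(11.5/0.806) = 2.6580
V₂ = 34.2 × 4.7695/2.6580 = 34.2 × 1.7944 = 61.3685 km/h

61.4 km/h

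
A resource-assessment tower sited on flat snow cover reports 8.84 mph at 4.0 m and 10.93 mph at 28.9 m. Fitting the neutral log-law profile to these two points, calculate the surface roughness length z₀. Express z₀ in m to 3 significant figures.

z₀ ≈ 0.000932 m

Log law: V(z) ∝ ln(z/z₀). With r = V₁/V₂ = 8.84/10.93 = 0.80878,
r · ln(z₂/z₀) = ln(z₁/z₀) ⇒ ln z₀ = (ln z₁ − r·ln z₂)/(1 − r)
ln z₀ = (1.38629 − 0.80878×3.36384) / 0.19122 = -6.9781
z₀ = exp(-6.9781) = 0.0009321 m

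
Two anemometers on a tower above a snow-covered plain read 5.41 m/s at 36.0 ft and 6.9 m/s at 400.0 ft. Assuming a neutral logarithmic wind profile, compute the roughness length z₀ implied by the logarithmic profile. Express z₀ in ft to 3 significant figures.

z₀ ≈ 0.00575 ft

Log law: V(z) ∝ ln(z/z₀). With r = V₁/V₂ = 5.41/6.9 = 0.78406,
r · ln(z₂/z₀) = ln(z₁/z₀) ⇒ ln z₀ = (ln z₁ − r·ln z₂)/(1 − r)
ln z₀ = (3.58352 − 0.78406×5.99146) / 0.21594 = -5.1594
z₀ = exp(-5.1594) = 0.005745 ft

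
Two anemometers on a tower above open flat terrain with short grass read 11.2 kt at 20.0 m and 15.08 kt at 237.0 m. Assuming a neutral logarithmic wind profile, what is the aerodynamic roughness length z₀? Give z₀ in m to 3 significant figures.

z₀ ≈ 0.0159 m

Log law: V(z) ∝ ln(z/z₀). With r = V₁/V₂ = 11.2/15.08 = 0.74271,
r · ln(z₂/z₀) = ln(z₁/z₀) ⇒ ln z₀ = (ln z₁ − r·ln z₂)/(1 − r)
ln z₀ = (2.99573 − 0.74271×5.46806) / 0.25729 = -4.1409
z₀ = exp(-4.1409) = 0.01591 m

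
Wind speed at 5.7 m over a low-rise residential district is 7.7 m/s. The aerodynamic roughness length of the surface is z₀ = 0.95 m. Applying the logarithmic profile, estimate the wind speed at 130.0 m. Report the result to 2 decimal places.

Log law: V(z) ∝ ln(z/z₀), so V₂/V₁ = ln(z₂/z₀) / ln(z₁/z₀).
ln(130.0/0.95) = 4.9188, ln(5.7/0.95) = 1.7918
V₂ = 7.7 × 4.9188/1.7918 = 7.7 × 2.7453 = 21.1384 m/s

21.14 m/s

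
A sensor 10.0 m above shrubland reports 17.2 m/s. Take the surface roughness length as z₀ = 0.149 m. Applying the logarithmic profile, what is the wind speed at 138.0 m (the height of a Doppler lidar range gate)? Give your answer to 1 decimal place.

Log law: V(z) ∝ ln(z/z₀), so V₂/V₁ = ln(z₂/z₀) / ln(z₁/z₀).
ln(138.0/0.149) = 6.8311, ln(10.0/0.149) = 4.2064
V₂ = 17.2 × 6.8311/4.2064 = 17.2 × 1.6240 = 27.9323 m/s

27.9 m/s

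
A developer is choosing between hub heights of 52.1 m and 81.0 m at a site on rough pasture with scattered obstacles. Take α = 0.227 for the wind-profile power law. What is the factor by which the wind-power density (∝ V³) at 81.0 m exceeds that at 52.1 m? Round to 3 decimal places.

1.351

Speed ratio: V_B/V_A = (z_B/z_A)^α = (81.0/52.1)^0.227 = (1.5547)^0.227 = 1.10536
Power-density ratio: P_B/P_A = (V_B/V_A)³ = (1.10536)³ = 1.35055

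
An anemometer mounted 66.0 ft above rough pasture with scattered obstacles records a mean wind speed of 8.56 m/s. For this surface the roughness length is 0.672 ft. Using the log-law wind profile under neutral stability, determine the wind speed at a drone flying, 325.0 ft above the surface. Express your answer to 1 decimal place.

11.5 m/s

Log law: V(z) ∝ ln(z/z₀), so V₂/V₁ = ln(z₂/z₀) / ln(z₁/z₀).
ln(325.0/0.672) = 6.1813, ln(66.0/0.672) = 4.5872
V₂ = 8.56 × 6.1813/4.5872 = 8.56 × 1.3475 = 11.5349 m/s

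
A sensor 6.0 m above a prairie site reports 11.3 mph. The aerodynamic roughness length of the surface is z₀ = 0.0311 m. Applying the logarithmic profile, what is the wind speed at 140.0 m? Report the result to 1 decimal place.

Log law: V(z) ∝ ln(z/z₀), so V₂/V₁ = ln(z₂/z₀) / ln(z₁/z₀).
ln(140.0/0.0311) = 8.4122, ln(6.0/0.0311) = 5.2623
V₂ = 11.3 × 8.4122/5.2623 = 11.3 × 1.5986 = 18.0639 mph

18.1 mph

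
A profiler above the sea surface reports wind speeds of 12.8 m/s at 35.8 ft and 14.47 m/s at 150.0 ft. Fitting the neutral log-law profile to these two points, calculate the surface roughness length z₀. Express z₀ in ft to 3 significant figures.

Log law: V(z) ∝ ln(z/z₀). With r = V₁/V₂ = 12.8/14.47 = 0.88459,
r · ln(z₂/z₀) = ln(z₁/z₀) ⇒ ln z₀ = (ln z₁ − r·ln z₂)/(1 − r)
ln z₀ = (3.57795 − 0.88459×5.01064) / 0.11541 = -7.4031
z₀ = exp(-7.4031) = 0.0006093 ft

z₀ ≈ 0.000609 ft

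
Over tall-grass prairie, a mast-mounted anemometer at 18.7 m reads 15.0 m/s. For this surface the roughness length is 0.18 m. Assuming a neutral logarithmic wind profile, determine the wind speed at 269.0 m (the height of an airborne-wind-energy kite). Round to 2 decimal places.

23.61 m/s

Log law: V(z) ∝ ln(z/z₀), so V₂/V₁ = ln(z₂/z₀) / ln(z₁/z₀).
ln(269.0/0.18) = 7.3095, ln(18.7/0.18) = 4.6433
V₂ = 15.0 × 7.3095/4.6433 = 15.0 × 1.5742 = 23.6130 m/s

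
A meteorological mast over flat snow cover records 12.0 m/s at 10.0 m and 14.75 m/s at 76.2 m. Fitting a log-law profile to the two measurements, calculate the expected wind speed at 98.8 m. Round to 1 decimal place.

Log law: V ∝ ln(z/z₀). From the pair, with r = V₁/V₂ = 0.81356,
ln z₀ = (ln z₁ − r·ln z₂)/(1 − r) = (2.3026 − 0.81356×4.3334)/0.18644 = -6.5590 → z₀ = 0.001417 m
V₃ = V₁ · ln(z₃/z₀)/ln(z₁/z₀) = 12.0 × 11.1521/8.8616 = 15.1017 m/s

15.1 m/s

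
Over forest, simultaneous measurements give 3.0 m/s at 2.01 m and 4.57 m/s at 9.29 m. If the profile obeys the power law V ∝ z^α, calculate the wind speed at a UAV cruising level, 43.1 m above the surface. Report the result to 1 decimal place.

First find α: α = ln(V₂/V₁)/ln(z₂/z₁) = ln(4.57/3.0)/ln(9.29/2.01) = 0.42090/1.53080 = 0.2750
Extrapolate from 9.29 m to 43.1 m: V₃ = 4.57 × (43.1/9.29)^0.2750 = 4.57 × 1.5249 = 6.9689 m/s

7.0 m/s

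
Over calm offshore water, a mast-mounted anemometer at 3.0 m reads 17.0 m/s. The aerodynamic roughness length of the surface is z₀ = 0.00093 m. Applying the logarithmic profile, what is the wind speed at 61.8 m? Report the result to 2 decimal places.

23.37 m/s

Log law: V(z) ∝ ln(z/z₀), so V₂/V₁ = ln(z₂/z₀) / ln(z₁/z₀).
ln(61.8/0.00093) = 11.1042, ln(3.0/0.00093) = 8.0789
V₂ = 17.0 × 11.1042/8.0789 = 17.0 × 1.3745 = 23.3659 m/s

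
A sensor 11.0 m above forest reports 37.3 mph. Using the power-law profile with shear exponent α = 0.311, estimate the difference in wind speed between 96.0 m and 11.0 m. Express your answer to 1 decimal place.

35.9 mph

Power law: V₂ = V₁ · (z₂/z₁)^α = 37.3 × (8.7273)^0.311 = 73.1681 mph
ΔV = 73.1681 − 37.3 = 35.8681 mph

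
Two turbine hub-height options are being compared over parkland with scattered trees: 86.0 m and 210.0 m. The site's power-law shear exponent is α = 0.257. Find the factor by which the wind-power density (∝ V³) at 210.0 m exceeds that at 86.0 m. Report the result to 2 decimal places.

Speed ratio: V_B/V_A = (z_B/z_A)^α = (210.0/86.0)^0.257 = (2.4419)^0.257 = 1.25789
Power-density ratio: P_B/P_A = (V_B/V_A)³ = (1.25789)³ = 1.99037

1.99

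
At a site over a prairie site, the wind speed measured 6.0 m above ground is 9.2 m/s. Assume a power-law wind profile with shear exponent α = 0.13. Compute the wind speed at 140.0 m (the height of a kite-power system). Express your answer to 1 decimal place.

Power-law profile: V₂ = V₁ · (z₂/z₁)^α
V₂ = 9.2 × (140.0/6.0)^0.13 = 9.2 × (23.3333)^0.13
    = 9.2 × 1.5060 = 13.8556 m/s

13.9 m/s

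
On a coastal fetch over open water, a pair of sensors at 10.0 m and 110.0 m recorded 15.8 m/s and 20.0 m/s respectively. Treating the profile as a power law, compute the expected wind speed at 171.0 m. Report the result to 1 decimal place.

First find α: α = ln(V₂/V₁)/ln(z₂/z₁) = ln(20.0/15.8)/ln(110.0/10.0) = 0.23572/2.39790 = 0.0983
Extrapolate from 110.0 m to 171.0 m: V₃ = 20.0 × (171.0/110.0)^0.0983 = 20.0 × 1.0443 = 20.8865 m/s

20.9 m/s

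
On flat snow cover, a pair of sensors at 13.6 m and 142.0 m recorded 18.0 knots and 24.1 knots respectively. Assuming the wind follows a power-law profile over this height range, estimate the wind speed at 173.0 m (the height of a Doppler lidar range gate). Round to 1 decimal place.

24.7 knots

First find α: α = ln(V₂/V₁)/ln(z₂/z₁) = ln(24.1/18.0)/ln(142.0/13.6) = 0.29184/2.34576 = 0.1244
Extrapolate from 142.0 m to 173.0 m: V₃ = 24.1 × (173.0/142.0)^0.1244 = 24.1 × 1.0249 = 24.6994 knots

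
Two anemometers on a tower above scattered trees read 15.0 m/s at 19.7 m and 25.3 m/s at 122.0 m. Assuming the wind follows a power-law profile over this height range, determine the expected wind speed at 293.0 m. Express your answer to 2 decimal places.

First find α: α = ln(V₂/V₁)/ln(z₂/z₁) = ln(25.3/15.0)/ln(122.0/19.7) = 0.52275/1.82340 = 0.2867
Extrapolate from 122.0 m to 293.0 m: V₃ = 25.3 × (293.0/122.0)^0.2867 = 25.3 × 1.2855 = 32.5244 m/s

32.52 m/s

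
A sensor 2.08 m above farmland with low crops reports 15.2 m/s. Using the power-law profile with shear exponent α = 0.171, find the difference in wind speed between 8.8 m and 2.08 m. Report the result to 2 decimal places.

Power law: V₂ = V₁ · (z₂/z₁)^α = 15.2 × (4.2308)^0.171 = 19.4519 m/s
ΔV = 19.4519 − 15.2 = 4.2519 m/s

4.25 m/s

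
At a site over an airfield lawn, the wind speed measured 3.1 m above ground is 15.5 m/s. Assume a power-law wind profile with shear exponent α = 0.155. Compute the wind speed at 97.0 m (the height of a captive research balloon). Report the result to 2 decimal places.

26.43 m/s

Power-law profile: V₂ = V₁ · (z₂/z₁)^α
V₂ = 15.5 × (97.0/3.1)^0.155 = 15.5 × (31.2903)^0.155
    = 15.5 × 1.7053 = 26.4314 m/s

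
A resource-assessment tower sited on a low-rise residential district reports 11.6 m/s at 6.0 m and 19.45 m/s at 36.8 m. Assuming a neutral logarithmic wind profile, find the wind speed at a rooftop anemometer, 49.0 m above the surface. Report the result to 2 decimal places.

20.69 m/s

Log law: V ∝ ln(z/z₀). From the pair, with r = V₁/V₂ = 0.59640,
ln z₀ = (ln z₁ − r·ln z₂)/(1 − r) = (1.7918 − 0.59640×3.6055)/0.40360 = -0.8884 → z₀ = 0.4113 m
V₃ = V₁ · ln(z₃/z₀)/ln(z₁/z₀) = 11.6 × 4.7802/2.6802 = 20.6892 m/s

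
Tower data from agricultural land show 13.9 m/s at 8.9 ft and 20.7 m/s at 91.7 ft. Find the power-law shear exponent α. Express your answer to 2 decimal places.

Power law: V₂/V₁ = (z₂/z₁)^α ⇒ α = ln(V₂/V₁) / ln(z₂/z₁)
α = ln(20.7/13.9) / ln(91.7/8.9) = ln(1.4892) / ln(10.3034)
  = 0.39824 / 2.33247 = 0.17074

α ≈ 0.17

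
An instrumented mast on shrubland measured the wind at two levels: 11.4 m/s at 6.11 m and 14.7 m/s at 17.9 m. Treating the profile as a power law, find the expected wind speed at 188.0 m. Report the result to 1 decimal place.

First find α: α = ln(V₂/V₁)/ln(z₂/z₁) = ln(14.7/11.4)/ln(17.9/6.11) = 0.25423/1.07487 = 0.2365
Extrapolate from 17.9 m to 188.0 m: V₃ = 14.7 × (188.0/17.9)^0.2365 = 14.7 × 1.7441 = 25.6378 m/s

25.6 m/s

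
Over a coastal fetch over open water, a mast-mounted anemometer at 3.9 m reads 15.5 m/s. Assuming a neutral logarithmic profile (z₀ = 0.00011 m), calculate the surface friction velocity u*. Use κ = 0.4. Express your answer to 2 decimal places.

u* ≈ 0.59 m/s

Log law: V(z) = (u*/κ) · ln(z/z₀) ⇒ u* = κ · V / ln(z/z₀)
u* = 0.4 × 15.5 / ln(3.9/0.00011) = 0.4 × 15.5 / 10.4760
   = 6.2000 / 10.4760 = 0.5918 m/s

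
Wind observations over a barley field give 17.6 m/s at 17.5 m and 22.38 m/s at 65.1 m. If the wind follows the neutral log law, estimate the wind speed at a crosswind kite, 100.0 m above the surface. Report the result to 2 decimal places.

23.94 m/s

Log law: V ∝ ln(z/z₀). From the pair, with r = V₁/V₂ = 0.78642,
ln z₀ = (ln z₁ − r·ln z₂)/(1 − r) = (2.8622 − 0.78642×4.1759)/0.21358 = -1.9749 → z₀ = 0.1388 m
V₃ = V₁ · ln(z₃/z₀)/ln(z₁/z₀) = 17.6 × 6.5801/4.8371 = 23.9418 m/s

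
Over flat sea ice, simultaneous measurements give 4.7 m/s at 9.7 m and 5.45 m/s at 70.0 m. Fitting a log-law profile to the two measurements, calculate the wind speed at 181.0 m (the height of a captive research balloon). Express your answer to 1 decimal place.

5.8 m/s

Log law: V ∝ ln(z/z₀). From the pair, with r = V₁/V₂ = 0.86239,
ln z₀ = (ln z₁ − r·ln z₂)/(1 − r) = (2.2721 − 0.86239×4.2485)/0.13761 = -10.1131 → z₀ = 0.00004054 m
V₃ = V₁ · ln(z₃/z₀)/ln(z₁/z₀) = 4.7 × 15.3116/12.3852 = 5.8105 m/s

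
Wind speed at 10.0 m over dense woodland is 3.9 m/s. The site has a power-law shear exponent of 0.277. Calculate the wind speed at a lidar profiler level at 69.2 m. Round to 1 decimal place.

Power-law profile: V₂ = V₁ · (z₂/z₁)^α
V₂ = 3.9 × (69.2/10.0)^0.277 = 3.9 × (6.9200)^0.277
    = 3.9 × 1.7089 = 6.6646 m/s

6.7 m/s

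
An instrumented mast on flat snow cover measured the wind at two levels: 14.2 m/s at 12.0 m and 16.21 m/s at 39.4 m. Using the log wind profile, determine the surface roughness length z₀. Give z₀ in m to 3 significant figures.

z₀ ≈ 0.00270 m

Log law: V(z) ∝ ln(z/z₀). With r = V₁/V₂ = 14.2/16.21 = 0.87600,
r · ln(z₂/z₀) = ln(z₁/z₀) ⇒ ln z₀ = (ln z₁ − r·ln z₂)/(1 − r)
ln z₀ = (2.48491 − 0.87600×3.67377) / 0.12400 = -5.9140
z₀ = exp(-5.9140) = 0.002701 m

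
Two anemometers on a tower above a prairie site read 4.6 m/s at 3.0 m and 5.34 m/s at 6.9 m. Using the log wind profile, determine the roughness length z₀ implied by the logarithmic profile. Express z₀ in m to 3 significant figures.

Log law: V(z) ∝ ln(z/z₀). With r = V₁/V₂ = 4.6/5.34 = 0.86142,
r · ln(z₂/z₀) = ln(z₁/z₀) ⇒ ln z₀ = (ln z₁ − r·ln z₂)/(1 − r)
ln z₀ = (1.09861 − 0.86142×1.93152) / 0.13858 = -4.0789
z₀ = exp(-4.0789) = 0.01693 m

z₀ ≈ 0.0169 m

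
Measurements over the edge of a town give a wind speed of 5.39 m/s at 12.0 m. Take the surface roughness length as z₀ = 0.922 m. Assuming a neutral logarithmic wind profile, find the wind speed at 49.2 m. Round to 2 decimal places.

Log law: V(z) ∝ ln(z/z₀), so V₂/V₁ = ln(z₂/z₀) / ln(z₁/z₀).
ln(49.2/0.922) = 3.9771, ln(12.0/0.922) = 2.5661
V₂ = 5.39 × 3.9771/2.5661 = 5.39 × 1.5499 = 8.3537 m/s

8.35 m/s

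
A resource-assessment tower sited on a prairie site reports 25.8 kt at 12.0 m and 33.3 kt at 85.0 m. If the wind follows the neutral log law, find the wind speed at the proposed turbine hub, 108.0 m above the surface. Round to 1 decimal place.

34.2 kt

Log law: V ∝ ln(z/z₀). From the pair, with r = V₁/V₂ = 0.77477,
ln z₀ = (ln z₁ − r·ln z₂)/(1 − r) = (2.4849 − 0.77477×4.4427)/0.22523 = -4.2497 → z₀ = 0.01427 m
V₃ = V₁ · ln(z₃/z₀)/ln(z₁/z₀) = 25.8 × 8.9319/6.7346 = 34.2174 kt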